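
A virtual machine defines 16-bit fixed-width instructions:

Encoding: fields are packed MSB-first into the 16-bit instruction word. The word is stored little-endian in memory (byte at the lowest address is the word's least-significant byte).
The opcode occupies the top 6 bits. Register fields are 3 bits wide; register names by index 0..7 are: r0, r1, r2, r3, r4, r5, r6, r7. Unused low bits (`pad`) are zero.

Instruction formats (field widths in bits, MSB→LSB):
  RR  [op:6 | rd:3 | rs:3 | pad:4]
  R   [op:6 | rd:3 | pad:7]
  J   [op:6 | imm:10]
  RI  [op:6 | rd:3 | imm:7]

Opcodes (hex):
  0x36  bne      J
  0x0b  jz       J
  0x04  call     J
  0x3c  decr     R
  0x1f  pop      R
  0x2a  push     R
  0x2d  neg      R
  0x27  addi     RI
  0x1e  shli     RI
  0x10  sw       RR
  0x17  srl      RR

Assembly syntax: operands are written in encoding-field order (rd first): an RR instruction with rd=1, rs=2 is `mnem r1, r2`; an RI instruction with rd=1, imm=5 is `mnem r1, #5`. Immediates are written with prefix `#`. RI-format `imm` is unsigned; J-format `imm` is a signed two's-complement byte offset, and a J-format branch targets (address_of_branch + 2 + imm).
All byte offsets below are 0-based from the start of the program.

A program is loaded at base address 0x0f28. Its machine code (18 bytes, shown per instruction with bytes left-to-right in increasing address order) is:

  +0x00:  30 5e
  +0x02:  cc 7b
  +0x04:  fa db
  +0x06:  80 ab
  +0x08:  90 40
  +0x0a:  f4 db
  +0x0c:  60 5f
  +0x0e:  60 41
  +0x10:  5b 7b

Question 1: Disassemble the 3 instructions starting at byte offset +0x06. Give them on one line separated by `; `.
push r7; sw r1, r1; bne #-12

[06] 80 ab → 0xab80
  opcode bits[15:10]=0x2a: push/R
  rd: (w>>7)&0x7=0x7 → r7
[08] 90 40 → 0x4090
  opcode bits[15:10]=0x10: sw/RR
  rd: (w>>7)&0x7=0x1 → r1
  rs: (w>>4)&0x7=0x1 → r1
[0a] f4 db → 0xdbf4
  opcode bits[15:10]=0x36: bne/J
  imm: (w>>0)&0x3ff=0x3f4 (s10→-12) → #-12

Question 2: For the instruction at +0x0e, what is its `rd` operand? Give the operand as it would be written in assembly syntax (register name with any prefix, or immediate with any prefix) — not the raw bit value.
@+0e  little-endian(60 41) = 0x4160
  opcode bits[15:10]=0x10: sw/RR
  [9:7] rd=2 = r2
  [6:4] rs=6 = r6

r2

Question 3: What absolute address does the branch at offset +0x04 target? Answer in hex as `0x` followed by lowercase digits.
0x0f28

[04] fa db → 0xdbfa
  top 6b → 0x36 → bne [J]
  imm: (w>>0)&0x3ff=0x3fa (s10→-6) → #-6
  target = base 0x0f28 + off 0x04 + 2 + imm -6 = 0x0f28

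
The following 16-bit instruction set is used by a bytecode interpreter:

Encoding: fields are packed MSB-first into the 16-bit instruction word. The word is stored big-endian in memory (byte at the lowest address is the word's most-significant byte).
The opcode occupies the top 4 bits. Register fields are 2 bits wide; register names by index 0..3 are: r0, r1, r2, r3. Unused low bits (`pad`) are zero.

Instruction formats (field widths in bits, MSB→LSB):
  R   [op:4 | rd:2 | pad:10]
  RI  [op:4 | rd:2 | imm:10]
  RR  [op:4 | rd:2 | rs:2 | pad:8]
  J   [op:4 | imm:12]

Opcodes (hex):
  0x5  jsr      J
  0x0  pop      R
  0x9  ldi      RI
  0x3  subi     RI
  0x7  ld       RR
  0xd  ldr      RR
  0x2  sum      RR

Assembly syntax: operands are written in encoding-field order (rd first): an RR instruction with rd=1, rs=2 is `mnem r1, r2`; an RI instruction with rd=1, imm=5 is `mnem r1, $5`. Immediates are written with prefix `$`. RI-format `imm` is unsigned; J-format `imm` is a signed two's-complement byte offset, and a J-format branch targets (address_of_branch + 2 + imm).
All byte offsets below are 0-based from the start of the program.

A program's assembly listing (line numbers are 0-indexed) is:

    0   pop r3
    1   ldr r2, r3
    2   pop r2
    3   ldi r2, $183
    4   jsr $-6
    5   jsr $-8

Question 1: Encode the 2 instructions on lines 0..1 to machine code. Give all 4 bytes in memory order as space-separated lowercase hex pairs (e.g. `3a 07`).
0. pop fields op=0x0:4|rd=3:2|pad=0:10 → word 0c00h → 0c 00
1. ldr fields op=0xd:4|rd=2:2|rs=3:2|pad=0:8 → word db00h → db 00

0c 00 db 00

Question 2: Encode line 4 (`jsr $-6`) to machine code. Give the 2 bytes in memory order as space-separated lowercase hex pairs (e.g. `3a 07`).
line 4 (jsr): pack op=0x5:4|imm=-6:12 = 0x5ffa; big→ 5f fa

5f fa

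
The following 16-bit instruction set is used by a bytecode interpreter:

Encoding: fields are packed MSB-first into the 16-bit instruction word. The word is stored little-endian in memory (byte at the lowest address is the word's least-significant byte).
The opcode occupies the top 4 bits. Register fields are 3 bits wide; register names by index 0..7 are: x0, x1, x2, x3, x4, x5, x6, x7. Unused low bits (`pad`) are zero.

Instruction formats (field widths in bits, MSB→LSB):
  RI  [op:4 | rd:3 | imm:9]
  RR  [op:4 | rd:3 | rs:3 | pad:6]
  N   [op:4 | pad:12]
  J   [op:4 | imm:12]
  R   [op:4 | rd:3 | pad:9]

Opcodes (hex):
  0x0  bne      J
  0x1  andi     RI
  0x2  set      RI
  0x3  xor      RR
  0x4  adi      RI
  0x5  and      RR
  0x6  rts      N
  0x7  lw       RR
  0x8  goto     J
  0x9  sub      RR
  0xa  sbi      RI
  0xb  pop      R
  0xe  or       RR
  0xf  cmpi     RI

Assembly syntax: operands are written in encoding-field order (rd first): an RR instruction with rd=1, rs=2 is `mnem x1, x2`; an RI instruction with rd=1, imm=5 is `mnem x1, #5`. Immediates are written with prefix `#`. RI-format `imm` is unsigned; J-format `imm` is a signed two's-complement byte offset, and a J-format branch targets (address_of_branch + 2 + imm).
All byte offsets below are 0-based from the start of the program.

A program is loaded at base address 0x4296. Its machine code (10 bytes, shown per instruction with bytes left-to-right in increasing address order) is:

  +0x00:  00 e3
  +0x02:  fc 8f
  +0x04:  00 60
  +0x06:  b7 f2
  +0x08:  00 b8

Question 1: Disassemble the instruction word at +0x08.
pop x4

@+08  little-endian(00 b8) = 0xb800
  op=0xb800>>12=0xb ⇒ pop (R)
  rd@[11:9]=0x4 ⇒ x4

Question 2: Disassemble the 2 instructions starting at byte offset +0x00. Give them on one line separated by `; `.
or x1, x4; goto #-4

@+00  little-endian(00 e3) = 0xe300
  top 4b → 0xe → or [RR]
  rd@[11:9]=0x1 ⇒ x1
  rs@[8:6]=0x4 ⇒ x4
@+02  little-endian(fc 8f) = 0x8ffc
  top 4b → 0x8 → goto [J]
  imm@[11:0]=0xffc (s12→-4) ⇒ #-4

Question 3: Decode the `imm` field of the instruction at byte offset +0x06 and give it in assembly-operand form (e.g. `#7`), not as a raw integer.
off 0x06: read b7 f2 as little → 0xf2b7
  op=0xf2b7>>12=0xf ⇒ cmpi (RI)
  rd: (w>>9)&0x7=0x1 → x1
  imm: (w>>0)&0x1ff=0xb7 → #183

#183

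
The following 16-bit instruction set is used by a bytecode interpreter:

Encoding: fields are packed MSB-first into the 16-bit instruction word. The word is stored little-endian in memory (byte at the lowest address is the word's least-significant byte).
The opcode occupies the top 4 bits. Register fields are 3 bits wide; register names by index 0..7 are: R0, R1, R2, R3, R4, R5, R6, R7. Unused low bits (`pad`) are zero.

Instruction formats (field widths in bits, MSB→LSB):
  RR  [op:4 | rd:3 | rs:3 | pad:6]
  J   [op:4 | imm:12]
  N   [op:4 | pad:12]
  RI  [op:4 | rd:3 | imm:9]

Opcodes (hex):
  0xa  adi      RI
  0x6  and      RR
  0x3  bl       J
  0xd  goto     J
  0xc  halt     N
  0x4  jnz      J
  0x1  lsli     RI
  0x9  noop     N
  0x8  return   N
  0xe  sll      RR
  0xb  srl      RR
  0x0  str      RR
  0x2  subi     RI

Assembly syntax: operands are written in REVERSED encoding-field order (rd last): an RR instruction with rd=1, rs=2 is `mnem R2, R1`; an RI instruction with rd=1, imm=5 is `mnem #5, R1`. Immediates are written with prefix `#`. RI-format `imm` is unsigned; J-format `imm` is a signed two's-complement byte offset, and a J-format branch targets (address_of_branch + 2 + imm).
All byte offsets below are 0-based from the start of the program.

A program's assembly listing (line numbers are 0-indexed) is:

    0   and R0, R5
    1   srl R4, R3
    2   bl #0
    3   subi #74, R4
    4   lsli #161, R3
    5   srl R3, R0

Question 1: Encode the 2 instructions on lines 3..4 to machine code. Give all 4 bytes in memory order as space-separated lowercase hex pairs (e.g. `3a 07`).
4a 28 a1 16

3. subi fields op=0x2:4|rd=4:3|imm=74:9 → word 284ah → 4a 28
4. lsli fields op=0x1:4|rd=3:3|imm=161:9 → word 16a1h → a1 16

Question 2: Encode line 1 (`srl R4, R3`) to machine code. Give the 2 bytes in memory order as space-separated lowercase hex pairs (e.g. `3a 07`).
00 b7

line 1 (srl): pack op=0xb:4|rd=3:3|rs=4:3|pad=0:6 = 0xb700; little→ 00 b7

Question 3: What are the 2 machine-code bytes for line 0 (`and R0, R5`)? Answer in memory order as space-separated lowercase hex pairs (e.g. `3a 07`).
line 0 (and): pack op=0x6:4|rd=5:3|rs=0:3|pad=0:6 = 0x6a00; little→ 00 6a

00 6a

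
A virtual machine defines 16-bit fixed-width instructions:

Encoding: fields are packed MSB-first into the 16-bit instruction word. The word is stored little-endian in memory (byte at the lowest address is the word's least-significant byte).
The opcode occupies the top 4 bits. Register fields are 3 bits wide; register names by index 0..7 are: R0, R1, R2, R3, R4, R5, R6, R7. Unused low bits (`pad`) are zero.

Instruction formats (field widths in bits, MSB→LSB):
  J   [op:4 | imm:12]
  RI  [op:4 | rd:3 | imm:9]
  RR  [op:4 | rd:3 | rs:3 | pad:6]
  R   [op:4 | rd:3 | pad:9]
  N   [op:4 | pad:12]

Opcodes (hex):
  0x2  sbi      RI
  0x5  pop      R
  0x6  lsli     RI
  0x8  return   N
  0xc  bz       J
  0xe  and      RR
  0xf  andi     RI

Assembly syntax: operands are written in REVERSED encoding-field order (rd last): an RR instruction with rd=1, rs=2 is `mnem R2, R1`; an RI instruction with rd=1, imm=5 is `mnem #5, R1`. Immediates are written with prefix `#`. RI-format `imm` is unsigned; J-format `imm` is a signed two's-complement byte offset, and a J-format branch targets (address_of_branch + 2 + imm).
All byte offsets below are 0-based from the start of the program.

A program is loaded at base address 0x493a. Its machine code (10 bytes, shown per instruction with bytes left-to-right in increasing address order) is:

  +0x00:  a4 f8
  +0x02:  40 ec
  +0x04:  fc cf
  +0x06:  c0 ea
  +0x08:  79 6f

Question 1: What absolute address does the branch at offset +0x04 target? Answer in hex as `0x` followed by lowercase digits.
+0x04: fc cf ⇒ word 0xcffc (little)
  top 4b → 0xc → bz [J]
  imm: (w>>0)&0xfff=0xffc (s12→-4) → #-4
  target = base 0x493a + off 0x04 + 2 + imm -4 = 0x493c

0x493c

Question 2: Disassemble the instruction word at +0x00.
andi #164, R4

off 0x00: read a4 f8 as little → 0xf8a4
  op=0xf8a4>>12=0xf ⇒ andi (RI)
  [11:9] rd=4 = R4
  [8:0] imm=164 = #164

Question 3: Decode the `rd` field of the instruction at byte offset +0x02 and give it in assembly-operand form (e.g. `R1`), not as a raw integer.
R6

off 0x02: read 40 ec as little → 0xec40
  op=0xec40>>12=0xe ⇒ and (RR)
  rd: (w>>9)&0x7=0x6 → R6
  rs: (w>>6)&0x7=0x1 → R1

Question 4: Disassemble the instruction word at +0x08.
lsli #377, R7

off 0x08: read 79 6f as little → 0x6f79
  top 4b → 0x6 → lsli [RI]
  [11:9] rd=7 = R7
  [8:0] imm=377 = #377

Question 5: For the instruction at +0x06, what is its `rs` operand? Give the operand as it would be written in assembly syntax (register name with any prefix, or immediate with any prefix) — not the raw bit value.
R3

+0x06: c0 ea ⇒ word 0xeac0 (little)
  top 4b → 0xe → and [RR]
  rd@[11:9]=0x5 ⇒ R5
  rs@[8:6]=0x3 ⇒ R3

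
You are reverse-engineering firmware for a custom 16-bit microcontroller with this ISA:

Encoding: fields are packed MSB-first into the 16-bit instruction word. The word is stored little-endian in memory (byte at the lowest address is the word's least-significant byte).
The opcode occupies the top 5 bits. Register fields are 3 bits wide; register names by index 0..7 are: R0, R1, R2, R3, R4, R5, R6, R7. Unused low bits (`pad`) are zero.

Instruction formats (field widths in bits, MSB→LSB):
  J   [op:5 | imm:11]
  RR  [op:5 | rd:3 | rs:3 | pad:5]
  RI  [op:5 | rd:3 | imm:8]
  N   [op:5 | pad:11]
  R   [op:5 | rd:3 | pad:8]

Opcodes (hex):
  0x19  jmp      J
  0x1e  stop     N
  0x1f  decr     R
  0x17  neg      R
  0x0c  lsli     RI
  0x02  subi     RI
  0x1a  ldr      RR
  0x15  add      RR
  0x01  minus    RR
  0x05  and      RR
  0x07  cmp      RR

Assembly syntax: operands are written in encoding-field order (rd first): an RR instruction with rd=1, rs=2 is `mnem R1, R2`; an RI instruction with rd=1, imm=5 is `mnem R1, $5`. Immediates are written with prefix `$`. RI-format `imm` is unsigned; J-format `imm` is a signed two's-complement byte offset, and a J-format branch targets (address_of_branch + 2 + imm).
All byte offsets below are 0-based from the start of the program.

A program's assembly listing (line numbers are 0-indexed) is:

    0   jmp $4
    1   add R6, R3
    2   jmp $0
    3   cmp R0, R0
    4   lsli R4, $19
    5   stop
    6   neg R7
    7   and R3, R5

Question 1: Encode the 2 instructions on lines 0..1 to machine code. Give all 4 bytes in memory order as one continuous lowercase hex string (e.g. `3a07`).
line 0 (jmp): pack op=0x19:5|imm=4:11 = 0xc804; little→ 04 c8
line 1 (add): pack op=0x15:5|rd=6:3|rs=3:3|pad=0:5 = 0xae60; little→ 60 ae

04c860ae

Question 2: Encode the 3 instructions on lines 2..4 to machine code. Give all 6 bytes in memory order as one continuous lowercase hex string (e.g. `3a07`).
00c800381364

2. jmp fields op=0x19:5|imm=0:11 → word c800h → 00 c8
3. cmp fields op=0x7:5|rd=0:3|rs=0:3|pad=0:5 → word 3800h → 00 38
4. lsli fields op=0xc:5|rd=4:3|imm=19:8 → word 6413h → 13 64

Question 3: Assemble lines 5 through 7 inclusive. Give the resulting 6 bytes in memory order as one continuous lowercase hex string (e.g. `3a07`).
line 5 (stop): pack op=0x1e:5|pad=0:11 = 0xf000; little→ 00 f0
line 6 (neg): pack op=0x17:5|rd=7:3|pad=0:8 = 0xbf00; little→ 00 bf
line 7 (and): pack op=0x5:5|rd=3:3|rs=5:3|pad=0:5 = 0x2ba0; little→ a0 2b

00f000bfa02b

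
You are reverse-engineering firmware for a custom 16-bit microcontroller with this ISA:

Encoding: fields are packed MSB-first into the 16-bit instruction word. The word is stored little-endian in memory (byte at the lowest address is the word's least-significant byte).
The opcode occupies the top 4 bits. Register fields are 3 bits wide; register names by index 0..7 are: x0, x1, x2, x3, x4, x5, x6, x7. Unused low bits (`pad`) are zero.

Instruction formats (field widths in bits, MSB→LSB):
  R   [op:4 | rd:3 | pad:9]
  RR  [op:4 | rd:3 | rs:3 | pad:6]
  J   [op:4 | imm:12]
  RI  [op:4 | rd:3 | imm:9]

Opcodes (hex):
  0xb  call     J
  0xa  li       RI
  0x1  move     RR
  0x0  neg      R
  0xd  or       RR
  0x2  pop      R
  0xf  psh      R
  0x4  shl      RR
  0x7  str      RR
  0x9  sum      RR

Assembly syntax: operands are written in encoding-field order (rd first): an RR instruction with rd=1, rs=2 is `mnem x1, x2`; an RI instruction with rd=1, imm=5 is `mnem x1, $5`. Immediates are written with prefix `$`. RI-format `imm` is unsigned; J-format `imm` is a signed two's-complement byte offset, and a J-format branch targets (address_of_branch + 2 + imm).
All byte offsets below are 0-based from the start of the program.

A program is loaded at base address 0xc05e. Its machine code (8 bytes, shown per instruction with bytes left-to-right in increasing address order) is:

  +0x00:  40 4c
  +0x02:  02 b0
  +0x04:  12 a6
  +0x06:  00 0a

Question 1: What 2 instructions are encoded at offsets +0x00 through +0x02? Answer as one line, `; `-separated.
shl x6, x1; call $2

@+00  little-endian(40 4c) = 0x4c40
  top 4b → 0x4 → shl [RR]
  rd: (w>>9)&0x7=0x6 → x6
  rs: (w>>6)&0x7=0x1 → x1
@+02  little-endian(02 b0) = 0xb002
  top 4b → 0xb → call [J]
  imm: (w>>0)&0xfff=0x2 → $2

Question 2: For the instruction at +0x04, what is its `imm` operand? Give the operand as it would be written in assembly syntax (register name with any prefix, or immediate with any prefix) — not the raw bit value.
[04] 12 a6 → 0xa612
  top 4b → 0xa → li [RI]
  [11:9] rd=3 = x3
  [8:0] imm=18 = $18

$18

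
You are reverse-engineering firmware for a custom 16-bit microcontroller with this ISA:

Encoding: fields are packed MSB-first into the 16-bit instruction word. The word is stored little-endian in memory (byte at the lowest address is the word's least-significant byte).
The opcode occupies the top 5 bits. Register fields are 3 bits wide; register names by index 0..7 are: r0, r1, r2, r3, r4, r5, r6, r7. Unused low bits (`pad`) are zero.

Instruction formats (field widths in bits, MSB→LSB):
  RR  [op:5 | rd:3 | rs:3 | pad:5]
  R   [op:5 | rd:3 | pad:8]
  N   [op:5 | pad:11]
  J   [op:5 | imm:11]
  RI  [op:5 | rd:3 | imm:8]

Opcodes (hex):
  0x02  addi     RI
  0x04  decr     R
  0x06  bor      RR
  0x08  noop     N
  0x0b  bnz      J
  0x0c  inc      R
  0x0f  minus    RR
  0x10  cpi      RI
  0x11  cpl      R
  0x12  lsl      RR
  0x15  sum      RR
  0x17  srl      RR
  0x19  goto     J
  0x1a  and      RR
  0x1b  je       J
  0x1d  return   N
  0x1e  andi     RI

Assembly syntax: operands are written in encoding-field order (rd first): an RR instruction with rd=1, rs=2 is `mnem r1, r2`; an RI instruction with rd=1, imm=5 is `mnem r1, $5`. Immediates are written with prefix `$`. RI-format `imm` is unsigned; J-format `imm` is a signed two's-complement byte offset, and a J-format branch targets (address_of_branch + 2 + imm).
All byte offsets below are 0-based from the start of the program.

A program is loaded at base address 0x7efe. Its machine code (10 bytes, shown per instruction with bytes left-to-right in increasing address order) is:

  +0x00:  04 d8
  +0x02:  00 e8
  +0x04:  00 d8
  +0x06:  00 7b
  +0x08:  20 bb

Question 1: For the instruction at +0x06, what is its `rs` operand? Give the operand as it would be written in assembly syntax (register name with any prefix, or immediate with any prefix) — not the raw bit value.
r0

[06] 00 7b → 0x7b00
  top 5b → 0xf → minus [RR]
  rd@[10:8]=0x3 ⇒ r3
  rs@[7:5]=0x0 ⇒ r0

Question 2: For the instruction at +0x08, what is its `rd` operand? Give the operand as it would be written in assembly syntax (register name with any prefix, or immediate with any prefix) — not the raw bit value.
@+08  little-endian(20 bb) = 0xbb20
  top 5b → 0x17 → srl [RR]
  rd@[10:8]=0x3 ⇒ r3
  rs@[7:5]=0x1 ⇒ r1

r3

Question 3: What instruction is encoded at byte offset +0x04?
off 0x04: read 00 d8 as little → 0xd800
  top 5b → 0x1b → je [J]
  imm@[10:0]=0x0 ⇒ $0

je $0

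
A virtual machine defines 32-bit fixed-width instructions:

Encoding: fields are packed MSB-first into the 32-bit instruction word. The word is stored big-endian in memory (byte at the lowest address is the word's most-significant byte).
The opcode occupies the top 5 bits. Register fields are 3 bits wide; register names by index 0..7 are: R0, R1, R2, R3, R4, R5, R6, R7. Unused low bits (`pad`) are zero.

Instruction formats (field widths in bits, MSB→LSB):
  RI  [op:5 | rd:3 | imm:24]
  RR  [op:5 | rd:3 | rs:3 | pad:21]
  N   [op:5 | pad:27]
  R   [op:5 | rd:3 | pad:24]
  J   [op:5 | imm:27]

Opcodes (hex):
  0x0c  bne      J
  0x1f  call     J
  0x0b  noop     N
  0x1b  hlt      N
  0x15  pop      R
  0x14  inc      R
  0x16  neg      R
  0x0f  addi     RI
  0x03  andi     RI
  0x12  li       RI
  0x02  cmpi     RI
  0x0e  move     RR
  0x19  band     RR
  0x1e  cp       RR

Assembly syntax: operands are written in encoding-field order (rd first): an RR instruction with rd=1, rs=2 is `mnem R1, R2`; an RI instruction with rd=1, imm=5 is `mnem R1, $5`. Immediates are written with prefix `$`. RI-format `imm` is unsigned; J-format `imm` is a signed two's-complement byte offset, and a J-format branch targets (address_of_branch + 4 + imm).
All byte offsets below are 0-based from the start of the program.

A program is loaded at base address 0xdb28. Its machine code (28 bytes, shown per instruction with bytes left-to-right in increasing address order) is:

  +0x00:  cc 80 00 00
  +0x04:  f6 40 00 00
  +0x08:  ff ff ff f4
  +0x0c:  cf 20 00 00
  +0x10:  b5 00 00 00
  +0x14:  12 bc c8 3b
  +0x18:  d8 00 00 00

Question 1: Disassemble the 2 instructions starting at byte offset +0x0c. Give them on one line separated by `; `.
band R7, R1; neg R5

[0c] cf 20 00 00 → 0xcf200000
  top 5b → 0x19 → band [RR]
  [26:24] rd=7 = R7
  [23:21] rs=1 = R1
[10] b5 00 00 00 → 0xb5000000
  top 5b → 0x16 → neg [R]
  [26:24] rd=5 = R5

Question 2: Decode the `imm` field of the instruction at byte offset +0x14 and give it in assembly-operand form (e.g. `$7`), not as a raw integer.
$12372027

[14] 12 bc c8 3b → 0x12bcc83b
  top 5b → 0x2 → cmpi [RI]
  rd: (w>>24)&0x7=0x2 → R2
  imm: (w>>0)&0xffffff=0xbcc83b → $12372027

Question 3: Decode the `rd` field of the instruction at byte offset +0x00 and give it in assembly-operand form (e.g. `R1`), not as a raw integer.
[00] cc 80 00 00 → 0xcc800000
  op=0xcc800000>>27=0x19 ⇒ band (RR)
  rd@[26:24]=0x4 ⇒ R4
  rs@[23:21]=0x4 ⇒ R4

R4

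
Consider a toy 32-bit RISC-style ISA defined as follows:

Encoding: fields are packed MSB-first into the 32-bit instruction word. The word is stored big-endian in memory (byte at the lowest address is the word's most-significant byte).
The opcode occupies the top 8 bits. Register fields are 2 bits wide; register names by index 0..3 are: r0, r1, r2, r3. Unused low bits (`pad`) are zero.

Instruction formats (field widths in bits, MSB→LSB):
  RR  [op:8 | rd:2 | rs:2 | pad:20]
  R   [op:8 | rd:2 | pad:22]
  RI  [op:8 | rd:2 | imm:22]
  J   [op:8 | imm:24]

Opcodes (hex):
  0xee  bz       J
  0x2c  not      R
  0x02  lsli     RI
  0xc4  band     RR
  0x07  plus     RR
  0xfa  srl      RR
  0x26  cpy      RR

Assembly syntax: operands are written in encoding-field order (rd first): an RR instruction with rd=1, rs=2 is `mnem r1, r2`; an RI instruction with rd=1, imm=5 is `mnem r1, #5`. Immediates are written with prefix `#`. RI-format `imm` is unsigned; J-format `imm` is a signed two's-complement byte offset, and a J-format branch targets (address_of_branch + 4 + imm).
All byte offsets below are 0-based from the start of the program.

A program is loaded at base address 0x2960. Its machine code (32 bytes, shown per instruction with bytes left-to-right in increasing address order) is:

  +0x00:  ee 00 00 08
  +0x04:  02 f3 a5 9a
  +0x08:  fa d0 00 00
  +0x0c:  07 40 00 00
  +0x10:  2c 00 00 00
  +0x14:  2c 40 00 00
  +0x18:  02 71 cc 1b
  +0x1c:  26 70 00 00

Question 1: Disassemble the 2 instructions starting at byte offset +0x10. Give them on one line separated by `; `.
not r0; not r1

off 0x10: read 2c 00 00 00 as big → 0x2c000000
  opcode bits[31:24]=0x2c: not/R
  rd: (w>>22)&0x3=0x0 → r0
off 0x14: read 2c 40 00 00 as big → 0x2c400000
  opcode bits[31:24]=0x2c: not/R
  rd: (w>>22)&0x3=0x1 → r1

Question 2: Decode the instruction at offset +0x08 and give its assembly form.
@+08  big-endian(fa d0 00 00) = 0xfad00000
  top 8b → 0xfa → srl [RR]
  rd@[23:22]=0x3 ⇒ r3
  rs@[21:20]=0x1 ⇒ r1

srl r3, r1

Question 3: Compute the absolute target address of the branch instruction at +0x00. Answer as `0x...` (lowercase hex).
off 0x00: read ee 00 00 08 as big → 0xee000008
  op=0xee000008>>24=0xee ⇒ bz (J)
  imm@[23:0]=0x8 ⇒ #8
  target = base 0x2960 + off 0x00 + 4 + imm 8 = 0x296c

0x296c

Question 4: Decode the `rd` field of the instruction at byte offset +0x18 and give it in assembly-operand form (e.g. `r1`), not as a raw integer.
r1

off 0x18: read 02 71 cc 1b as big → 0x0271cc1b
  top 8b → 0x2 → lsli [RI]
  [23:22] rd=1 = r1
  [21:0] imm=3263515 = #3263515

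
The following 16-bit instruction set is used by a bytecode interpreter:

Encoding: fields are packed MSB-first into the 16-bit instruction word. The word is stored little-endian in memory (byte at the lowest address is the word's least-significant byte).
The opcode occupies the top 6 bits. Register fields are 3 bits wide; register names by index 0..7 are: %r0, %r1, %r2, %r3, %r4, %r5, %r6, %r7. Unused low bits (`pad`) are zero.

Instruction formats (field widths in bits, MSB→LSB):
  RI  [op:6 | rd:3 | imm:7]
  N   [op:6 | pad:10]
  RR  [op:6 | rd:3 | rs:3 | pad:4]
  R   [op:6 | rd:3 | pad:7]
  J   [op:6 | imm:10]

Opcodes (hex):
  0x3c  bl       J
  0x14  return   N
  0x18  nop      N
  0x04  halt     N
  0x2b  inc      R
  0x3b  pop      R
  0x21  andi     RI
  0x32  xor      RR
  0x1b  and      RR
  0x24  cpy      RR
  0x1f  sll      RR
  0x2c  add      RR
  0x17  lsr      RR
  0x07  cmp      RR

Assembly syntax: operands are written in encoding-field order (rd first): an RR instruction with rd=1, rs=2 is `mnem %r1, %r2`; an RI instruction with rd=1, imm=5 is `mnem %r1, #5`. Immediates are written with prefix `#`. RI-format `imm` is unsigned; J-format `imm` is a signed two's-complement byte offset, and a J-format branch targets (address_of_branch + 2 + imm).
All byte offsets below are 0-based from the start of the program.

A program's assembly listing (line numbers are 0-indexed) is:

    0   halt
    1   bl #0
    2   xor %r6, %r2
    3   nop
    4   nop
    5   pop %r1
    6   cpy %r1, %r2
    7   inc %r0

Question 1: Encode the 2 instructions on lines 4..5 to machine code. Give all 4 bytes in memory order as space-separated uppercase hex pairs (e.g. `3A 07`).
00 60 80 EC

line 4 (nop): pack op=0x18:6|pad=0:10 = 0x6000; little→ 00 60
line 5 (pop): pack op=0x3b:6|rd=1:3|pad=0:7 = 0xec80; little→ 80 ec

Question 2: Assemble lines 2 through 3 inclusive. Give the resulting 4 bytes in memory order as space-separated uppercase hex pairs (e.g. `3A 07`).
20 CB 00 60

line 2 (xor): pack op=0x32:6|rd=6:3|rs=2:3|pad=0:4 = 0xcb20; little→ 20 cb
line 3 (nop): pack op=0x18:6|pad=0:10 = 0x6000; little→ 00 60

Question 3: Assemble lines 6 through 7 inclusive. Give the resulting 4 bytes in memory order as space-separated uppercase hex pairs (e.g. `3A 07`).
A0 90 00 AC

6. cpy fields op=0x24:6|rd=1:3|rs=2:3|pad=0:4 → word 90a0h → a0 90
7. inc fields op=0x2b:6|rd=0:3|pad=0:7 → word ac00h → 00 ac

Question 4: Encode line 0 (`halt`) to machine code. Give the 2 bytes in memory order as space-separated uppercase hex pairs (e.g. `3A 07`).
0. halt fields op=0x4:6|pad=0:10 → word 1000h → 00 10

00 10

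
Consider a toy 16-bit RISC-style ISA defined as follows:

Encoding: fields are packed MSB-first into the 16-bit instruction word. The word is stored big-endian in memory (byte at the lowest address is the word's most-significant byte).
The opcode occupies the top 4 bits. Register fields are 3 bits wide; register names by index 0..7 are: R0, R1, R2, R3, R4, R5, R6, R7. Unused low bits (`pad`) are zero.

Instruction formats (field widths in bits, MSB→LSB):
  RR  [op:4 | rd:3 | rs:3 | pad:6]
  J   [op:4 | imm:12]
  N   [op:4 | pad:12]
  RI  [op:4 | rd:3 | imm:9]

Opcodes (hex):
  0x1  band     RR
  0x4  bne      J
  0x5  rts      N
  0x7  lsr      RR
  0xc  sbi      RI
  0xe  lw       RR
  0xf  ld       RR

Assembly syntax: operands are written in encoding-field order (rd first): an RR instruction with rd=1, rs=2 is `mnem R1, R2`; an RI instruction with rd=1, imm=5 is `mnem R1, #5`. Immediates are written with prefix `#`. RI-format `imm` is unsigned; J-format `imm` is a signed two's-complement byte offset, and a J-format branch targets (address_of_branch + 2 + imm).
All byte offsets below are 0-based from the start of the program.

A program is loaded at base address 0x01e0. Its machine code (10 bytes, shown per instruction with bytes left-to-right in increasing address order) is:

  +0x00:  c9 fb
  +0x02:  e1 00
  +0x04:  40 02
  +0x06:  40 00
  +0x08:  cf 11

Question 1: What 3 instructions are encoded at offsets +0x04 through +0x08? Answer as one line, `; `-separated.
bne #2; bne #0; sbi R7, #273

[04] 40 02 → 0x4002
  opcode bits[15:12]=0x4: bne/J
  imm: (w>>0)&0xfff=0x2 → #2
[06] 40 00 → 0x4000
  opcode bits[15:12]=0x4: bne/J
  imm: (w>>0)&0xfff=0x0 → #0
[08] cf 11 → 0xcf11
  opcode bits[15:12]=0xc: sbi/RI
  rd: (w>>9)&0x7=0x7 → R7
  imm: (w>>0)&0x1ff=0x111 → #273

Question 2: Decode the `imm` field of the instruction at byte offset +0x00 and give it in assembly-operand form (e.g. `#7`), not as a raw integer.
#507

+0x00: c9 fb ⇒ word 0xc9fb (big)
  opcode bits[15:12]=0xc: sbi/RI
  rd: (w>>9)&0x7=0x4 → R4
  imm: (w>>0)&0x1ff=0x1fb → #507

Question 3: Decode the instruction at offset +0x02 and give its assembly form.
off 0x02: read e1 00 as big → 0xe100
  top 4b → 0xe → lw [RR]
  rd: (w>>9)&0x7=0x0 → R0
  rs: (w>>6)&0x7=0x4 → R4

lw R0, R4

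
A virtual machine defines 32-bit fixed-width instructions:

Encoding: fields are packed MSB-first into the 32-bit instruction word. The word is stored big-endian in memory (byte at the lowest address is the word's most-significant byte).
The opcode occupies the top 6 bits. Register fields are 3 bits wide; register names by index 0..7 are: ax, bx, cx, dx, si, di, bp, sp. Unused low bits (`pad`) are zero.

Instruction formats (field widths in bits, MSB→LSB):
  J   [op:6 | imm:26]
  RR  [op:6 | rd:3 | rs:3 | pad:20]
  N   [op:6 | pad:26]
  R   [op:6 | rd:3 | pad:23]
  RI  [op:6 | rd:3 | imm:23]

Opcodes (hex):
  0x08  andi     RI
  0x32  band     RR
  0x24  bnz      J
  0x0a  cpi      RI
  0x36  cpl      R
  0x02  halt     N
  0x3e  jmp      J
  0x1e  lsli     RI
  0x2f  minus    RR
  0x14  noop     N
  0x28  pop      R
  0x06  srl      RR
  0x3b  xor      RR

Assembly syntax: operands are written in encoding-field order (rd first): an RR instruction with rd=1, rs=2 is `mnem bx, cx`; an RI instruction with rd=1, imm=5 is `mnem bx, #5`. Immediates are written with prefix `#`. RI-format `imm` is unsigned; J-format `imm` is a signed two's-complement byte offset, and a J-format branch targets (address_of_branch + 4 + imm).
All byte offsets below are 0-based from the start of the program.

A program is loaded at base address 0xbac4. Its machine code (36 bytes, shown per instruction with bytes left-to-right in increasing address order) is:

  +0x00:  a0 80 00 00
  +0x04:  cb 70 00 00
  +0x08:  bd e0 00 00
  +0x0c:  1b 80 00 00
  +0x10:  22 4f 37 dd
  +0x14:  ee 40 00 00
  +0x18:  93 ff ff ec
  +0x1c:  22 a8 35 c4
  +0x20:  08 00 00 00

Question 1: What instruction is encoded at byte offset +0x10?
off 0x10: read 22 4f 37 dd as big → 0x224f37dd
  opcode bits[31:26]=0x8: andi/RI
  [25:23] rd=4 = si
  [22:0] imm=5191645 = #5191645

andi si, #5191645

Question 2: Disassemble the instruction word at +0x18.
[18] 93 ff ff ec → 0x93ffffec
  op=0x93ffffec>>26=0x24 ⇒ bnz (J)
  [25:0] imm=67108844 (s26→-20) = #-20

bnz #-20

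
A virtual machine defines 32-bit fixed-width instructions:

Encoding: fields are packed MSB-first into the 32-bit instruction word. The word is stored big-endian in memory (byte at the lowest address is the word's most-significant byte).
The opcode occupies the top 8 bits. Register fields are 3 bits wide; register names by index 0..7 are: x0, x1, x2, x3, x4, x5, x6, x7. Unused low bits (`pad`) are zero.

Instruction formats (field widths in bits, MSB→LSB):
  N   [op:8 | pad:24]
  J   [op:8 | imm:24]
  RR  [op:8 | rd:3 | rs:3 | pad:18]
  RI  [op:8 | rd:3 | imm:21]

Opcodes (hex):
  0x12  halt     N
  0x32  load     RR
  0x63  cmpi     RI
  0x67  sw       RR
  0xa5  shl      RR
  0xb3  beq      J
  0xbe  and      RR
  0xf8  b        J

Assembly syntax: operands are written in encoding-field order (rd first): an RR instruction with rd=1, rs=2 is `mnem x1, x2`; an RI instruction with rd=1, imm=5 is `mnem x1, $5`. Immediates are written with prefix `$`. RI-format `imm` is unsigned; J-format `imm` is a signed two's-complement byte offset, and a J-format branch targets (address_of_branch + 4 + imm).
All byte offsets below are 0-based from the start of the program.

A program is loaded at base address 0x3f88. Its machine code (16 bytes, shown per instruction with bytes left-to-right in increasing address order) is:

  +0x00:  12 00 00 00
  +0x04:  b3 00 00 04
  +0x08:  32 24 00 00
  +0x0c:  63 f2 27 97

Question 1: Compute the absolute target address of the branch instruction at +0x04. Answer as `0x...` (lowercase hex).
off 0x04: read b3 00 00 04 as big → 0xb3000004
  op=0xb3000004>>24=0xb3 ⇒ beq (J)
  [23:0] imm=4 = $4
  target = base 0x3f88 + off 0x04 + 4 + imm 4 = 0x3f94

0x3f94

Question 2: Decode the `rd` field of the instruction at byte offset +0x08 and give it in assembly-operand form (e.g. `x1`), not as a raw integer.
x1

@+08  big-endian(32 24 00 00) = 0x32240000
  opcode bits[31:24]=0x32: load/RR
  rd@[23:21]=0x1 ⇒ x1
  rs@[20:18]=0x1 ⇒ x1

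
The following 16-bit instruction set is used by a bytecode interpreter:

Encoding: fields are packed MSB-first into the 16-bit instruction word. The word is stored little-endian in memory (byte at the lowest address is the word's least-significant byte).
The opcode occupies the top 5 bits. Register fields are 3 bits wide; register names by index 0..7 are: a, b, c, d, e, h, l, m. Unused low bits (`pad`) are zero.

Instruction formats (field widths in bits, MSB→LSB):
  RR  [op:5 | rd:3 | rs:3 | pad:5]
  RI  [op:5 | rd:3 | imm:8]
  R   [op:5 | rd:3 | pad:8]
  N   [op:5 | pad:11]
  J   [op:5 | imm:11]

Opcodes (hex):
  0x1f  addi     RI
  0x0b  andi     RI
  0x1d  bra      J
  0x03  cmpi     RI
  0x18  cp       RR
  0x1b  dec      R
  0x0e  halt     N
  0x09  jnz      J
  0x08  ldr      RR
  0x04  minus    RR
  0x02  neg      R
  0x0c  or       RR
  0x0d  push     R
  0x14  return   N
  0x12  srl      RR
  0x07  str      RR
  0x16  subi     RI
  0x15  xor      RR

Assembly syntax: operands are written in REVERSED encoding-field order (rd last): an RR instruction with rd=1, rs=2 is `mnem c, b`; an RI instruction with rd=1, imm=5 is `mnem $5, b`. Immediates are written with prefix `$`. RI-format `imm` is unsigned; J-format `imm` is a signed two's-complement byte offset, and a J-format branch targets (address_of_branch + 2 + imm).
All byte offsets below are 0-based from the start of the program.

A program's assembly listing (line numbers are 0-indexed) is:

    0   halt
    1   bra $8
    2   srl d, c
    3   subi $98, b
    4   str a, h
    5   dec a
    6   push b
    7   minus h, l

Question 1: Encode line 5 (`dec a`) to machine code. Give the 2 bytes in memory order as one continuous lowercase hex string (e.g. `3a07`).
5. dec fields op=0x1b:5|rd=0:3|pad=0:8 → word d800h → 00 d8

00d8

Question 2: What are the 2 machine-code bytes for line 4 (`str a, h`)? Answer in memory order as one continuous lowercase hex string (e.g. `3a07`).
4. str fields op=0x7:5|rd=5:3|rs=0:3|pad=0:5 → word 3d00h → 00 3d

003d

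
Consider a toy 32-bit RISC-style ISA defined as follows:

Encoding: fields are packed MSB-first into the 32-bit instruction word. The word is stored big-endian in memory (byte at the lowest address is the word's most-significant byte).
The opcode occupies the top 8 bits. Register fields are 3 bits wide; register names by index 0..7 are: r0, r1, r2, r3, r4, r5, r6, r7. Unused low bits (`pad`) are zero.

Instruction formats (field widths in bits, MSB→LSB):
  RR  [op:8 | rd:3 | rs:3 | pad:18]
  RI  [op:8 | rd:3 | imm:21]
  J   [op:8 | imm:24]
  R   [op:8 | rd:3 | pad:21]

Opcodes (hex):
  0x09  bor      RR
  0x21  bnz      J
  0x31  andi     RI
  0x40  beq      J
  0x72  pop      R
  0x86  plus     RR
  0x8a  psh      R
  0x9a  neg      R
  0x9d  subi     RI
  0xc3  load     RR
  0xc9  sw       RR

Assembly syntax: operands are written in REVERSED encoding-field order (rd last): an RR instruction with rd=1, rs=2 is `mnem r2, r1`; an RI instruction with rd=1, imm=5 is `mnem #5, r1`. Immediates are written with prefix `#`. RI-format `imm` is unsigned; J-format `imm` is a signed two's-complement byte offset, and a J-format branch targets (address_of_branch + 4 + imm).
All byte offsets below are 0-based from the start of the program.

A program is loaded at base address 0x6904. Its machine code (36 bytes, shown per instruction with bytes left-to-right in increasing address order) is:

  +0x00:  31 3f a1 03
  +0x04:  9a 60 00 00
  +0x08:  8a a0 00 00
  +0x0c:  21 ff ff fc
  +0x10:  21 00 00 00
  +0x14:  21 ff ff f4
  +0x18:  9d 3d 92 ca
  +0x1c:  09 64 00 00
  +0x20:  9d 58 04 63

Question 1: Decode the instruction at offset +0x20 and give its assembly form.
@+20  big-endian(9d 58 04 63) = 0x9d580463
  op=0x9d580463>>24=0x9d ⇒ subi (RI)
  rd@[23:21]=0x2 ⇒ r2
  imm@[20:0]=0x180463 ⇒ #1573987

subi #1573987, r2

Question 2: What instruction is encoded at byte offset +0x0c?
bnz #-4

@+0c  big-endian(21 ff ff fc) = 0x21fffffc
  top 8b → 0x21 → bnz [J]
  imm@[23:0]=0xfffffc (s24→-4) ⇒ #-4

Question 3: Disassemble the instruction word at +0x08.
psh r5

off 0x08: read 8a a0 00 00 as big → 0x8aa00000
  op=0x8aa00000>>24=0x8a ⇒ psh (R)
  rd: (w>>21)&0x7=0x5 → r5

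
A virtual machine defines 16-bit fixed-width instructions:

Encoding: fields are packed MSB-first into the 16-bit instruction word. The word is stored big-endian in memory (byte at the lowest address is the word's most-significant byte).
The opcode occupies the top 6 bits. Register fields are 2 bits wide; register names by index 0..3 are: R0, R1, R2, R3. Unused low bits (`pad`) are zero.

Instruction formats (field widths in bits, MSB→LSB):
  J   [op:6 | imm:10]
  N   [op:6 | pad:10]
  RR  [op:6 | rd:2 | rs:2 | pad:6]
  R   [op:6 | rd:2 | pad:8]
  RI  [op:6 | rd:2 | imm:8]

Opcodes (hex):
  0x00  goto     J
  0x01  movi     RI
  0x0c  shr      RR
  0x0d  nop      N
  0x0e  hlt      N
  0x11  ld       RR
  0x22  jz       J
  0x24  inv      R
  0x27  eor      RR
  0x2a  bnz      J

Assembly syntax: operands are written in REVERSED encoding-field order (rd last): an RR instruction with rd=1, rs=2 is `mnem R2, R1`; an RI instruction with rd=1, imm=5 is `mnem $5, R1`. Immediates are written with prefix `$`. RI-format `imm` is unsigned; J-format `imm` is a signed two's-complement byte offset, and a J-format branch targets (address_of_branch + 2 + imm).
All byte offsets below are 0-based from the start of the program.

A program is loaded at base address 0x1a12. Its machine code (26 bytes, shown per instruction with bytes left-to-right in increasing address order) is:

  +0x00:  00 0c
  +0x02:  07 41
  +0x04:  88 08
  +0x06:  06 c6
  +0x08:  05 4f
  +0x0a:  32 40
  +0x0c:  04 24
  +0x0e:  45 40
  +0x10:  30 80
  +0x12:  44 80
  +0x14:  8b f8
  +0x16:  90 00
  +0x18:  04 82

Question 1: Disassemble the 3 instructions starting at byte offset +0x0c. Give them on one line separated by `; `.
off 0x0c: read 04 24 as big → 0x0424
  opcode bits[15:10]=0x1: movi/RI
  rd: (w>>8)&0x3=0x0 → R0
  imm: (w>>0)&0xff=0x24 → $36
off 0x0e: read 45 40 as big → 0x4540
  opcode bits[15:10]=0x11: ld/RR
  rd: (w>>8)&0x3=0x1 → R1
  rs: (w>>6)&0x3=0x1 → R1
off 0x10: read 30 80 as big → 0x3080
  opcode bits[15:10]=0xc: shr/RR
  rd: (w>>8)&0x3=0x0 → R0
  rs: (w>>6)&0x3=0x2 → R2

movi $36, R0; ld R1, R1; shr R2, R0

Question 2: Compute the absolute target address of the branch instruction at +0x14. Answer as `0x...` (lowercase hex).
@+14  big-endian(8b f8) = 0x8bf8
  opcode bits[15:10]=0x22: jz/J
  imm@[9:0]=0x3f8 (s10→-8) ⇒ $-8
  target = base 0x1a12 + off 0x14 + 2 + imm -8 = 0x1a20

0x1a20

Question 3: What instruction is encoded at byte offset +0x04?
jz $8

[04] 88 08 → 0x8808
  opcode bits[15:10]=0x22: jz/J
  imm@[9:0]=0x8 ⇒ $8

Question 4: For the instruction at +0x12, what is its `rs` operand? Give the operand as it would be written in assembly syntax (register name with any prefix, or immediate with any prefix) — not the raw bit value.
R2

+0x12: 44 80 ⇒ word 0x4480 (big)
  opcode bits[15:10]=0x11: ld/RR
  rd: (w>>8)&0x3=0x0 → R0
  rs: (w>>6)&0x3=0x2 → R2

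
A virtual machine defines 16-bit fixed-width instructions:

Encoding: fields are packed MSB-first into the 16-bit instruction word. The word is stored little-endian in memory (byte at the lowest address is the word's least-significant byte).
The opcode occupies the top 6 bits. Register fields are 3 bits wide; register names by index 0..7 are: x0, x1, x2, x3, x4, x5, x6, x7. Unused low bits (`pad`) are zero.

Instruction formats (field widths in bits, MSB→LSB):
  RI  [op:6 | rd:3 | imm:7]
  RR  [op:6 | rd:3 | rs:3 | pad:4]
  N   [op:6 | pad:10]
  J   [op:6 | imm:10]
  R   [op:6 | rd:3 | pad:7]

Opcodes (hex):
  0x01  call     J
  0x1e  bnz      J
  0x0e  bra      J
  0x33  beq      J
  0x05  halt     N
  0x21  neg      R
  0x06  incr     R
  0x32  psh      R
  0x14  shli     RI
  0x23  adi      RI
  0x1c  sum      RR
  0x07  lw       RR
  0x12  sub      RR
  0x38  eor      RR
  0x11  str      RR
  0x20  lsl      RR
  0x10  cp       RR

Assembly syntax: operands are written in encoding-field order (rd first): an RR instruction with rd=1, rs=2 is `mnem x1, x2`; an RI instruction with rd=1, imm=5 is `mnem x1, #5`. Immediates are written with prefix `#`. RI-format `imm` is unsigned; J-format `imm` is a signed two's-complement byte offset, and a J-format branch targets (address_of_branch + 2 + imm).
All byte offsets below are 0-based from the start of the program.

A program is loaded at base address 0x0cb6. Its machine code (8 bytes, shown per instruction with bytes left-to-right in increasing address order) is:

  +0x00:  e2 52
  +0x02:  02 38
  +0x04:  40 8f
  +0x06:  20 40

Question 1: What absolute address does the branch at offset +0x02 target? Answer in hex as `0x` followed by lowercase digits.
@+02  little-endian(02 38) = 0x3802
  op=0x3802>>10=0xe ⇒ bra (J)
  imm: (w>>0)&0x3ff=0x2 → #2
  target = base 0x0cb6 + off 0x02 + 2 + imm 2 = 0x0cbc

0x0cbc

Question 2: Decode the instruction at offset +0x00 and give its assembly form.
+0x00: e2 52 ⇒ word 0x52e2 (little)
  op=0x52e2>>10=0x14 ⇒ shli (RI)
  rd@[9:7]=0x5 ⇒ x5
  imm@[6:0]=0x62 ⇒ #98

shli x5, #98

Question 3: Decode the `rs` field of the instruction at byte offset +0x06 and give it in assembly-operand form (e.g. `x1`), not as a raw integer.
x2

off 0x06: read 20 40 as little → 0x4020
  opcode bits[15:10]=0x10: cp/RR
  rd: (w>>7)&0x7=0x0 → x0
  rs: (w>>4)&0x7=0x2 → x2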